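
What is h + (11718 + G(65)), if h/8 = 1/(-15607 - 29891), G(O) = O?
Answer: 268051463/22749 ≈ 11783.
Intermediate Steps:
h = -4/22749 (h = 8/(-15607 - 29891) = 8/(-45498) = 8*(-1/45498) = -4/22749 ≈ -0.00017583)
h + (11718 + G(65)) = -4/22749 + (11718 + 65) = -4/22749 + 11783 = 268051463/22749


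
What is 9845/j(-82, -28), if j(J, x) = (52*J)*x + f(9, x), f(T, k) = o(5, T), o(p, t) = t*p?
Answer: 9845/119437 ≈ 0.082428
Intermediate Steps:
o(p, t) = p*t
f(T, k) = 5*T
j(J, x) = 45 + 52*J*x (j(J, x) = (52*J)*x + 5*9 = 52*J*x + 45 = 45 + 52*J*x)
9845/j(-82, -28) = 9845/(45 + 52*(-82)*(-28)) = 9845/(45 + 119392) = 9845/119437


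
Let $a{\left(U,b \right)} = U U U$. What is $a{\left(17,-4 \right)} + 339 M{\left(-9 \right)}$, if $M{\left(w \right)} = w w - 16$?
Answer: $26948$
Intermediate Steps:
$a{\left(U,b \right)} = U^{3}$ ($a{\left(U,b \right)} = U^{2} U = U^{3}$)
$M{\left(w \right)} = -16 + w^{2}$ ($M{\left(w \right)} = w^{2} - 16 = -16 + w^{2}$)
$a{\left(17,-4 \right)} + 339 M{\left(-9 \right)} = 17^{3} + 339 \left(-16 + \left(-9\right)^{2}\right) = 4913 + 339 \left(-16 + 81\right) = 4913 + 339 \cdot 65 = 4913 + 22035 = 26948$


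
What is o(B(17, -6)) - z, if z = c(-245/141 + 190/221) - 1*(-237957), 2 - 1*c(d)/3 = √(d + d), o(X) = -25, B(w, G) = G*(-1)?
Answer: -237988 + I*√1704818310/10387 ≈ -2.3799e+5 + 3.9751*I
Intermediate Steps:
B(w, G) = -G
c(d) = 6 - 3*√2*√d (c(d) = 6 - 3*√(d + d) = 6 - 3*√2*√d)
z = 237963 - I*√1704818310/10387 (z = (6 - 3*√2*√(-245/141 + 190/221)) - 1*(-237957) = (6 - 3*√2*√(-245*1/141 + 190*(1/221))) + 237957 = (6 - 3*√2*√(-245/141 + 190/221)) + 237957 = (6 - 3*√2*√(-27355/31161)) + 237957 = (6 - 3*√2*I*√852409155/31161) + 237957 = (6 - I*√1704818310/10387) + 237957 = 237963 - I*√1704818310/10387 ≈ 2.3796e+5 - 3.9751*I)
o(B(17, -6)) - z = -25 - (237963 - I*√1704818310/10387) = -25 + (-237963 + I*√1704818310/10387) = -237988 + I*√1704818310/10387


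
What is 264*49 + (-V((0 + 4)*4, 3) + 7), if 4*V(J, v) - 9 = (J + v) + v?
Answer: 51741/4 ≈ 12935.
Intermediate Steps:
V(J, v) = 9/4 + v/2 + J/4 (V(J, v) = 9/4 + ((J + v) + v)/4 = 9/4 + (J + 2*v)/4 = 9/4 + (v/2 + J/4) = 9/4 + v/2 + J/4)
264*49 + (-V((0 + 4)*4, 3) + 7) = 264*49 + (-(9/4 + (1/2)*3 + ((0 + 4)*4)/4) + 7) = 12936 + (-(9/4 + 3/2 + (4*4)/4) + 7) = 12936 + (-(9/4 + 3/2 + (1/4)*16) + 7) = 12936 + (-(9/4 + 3/2 + 4) + 7) = 12936 + (-1*31/4 + 7) = 12936 + (-31/4 + 7) = 12936 - 3/4 = 51741/4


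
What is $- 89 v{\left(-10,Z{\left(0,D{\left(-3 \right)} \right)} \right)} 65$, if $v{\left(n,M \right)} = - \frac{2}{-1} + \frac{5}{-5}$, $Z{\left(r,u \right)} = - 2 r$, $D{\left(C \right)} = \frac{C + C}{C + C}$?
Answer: $-5785$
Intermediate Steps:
$D{\left(C \right)} = 1$ ($D{\left(C \right)} = \frac{2 C}{2 C} = 2 C \frac{1}{2 C} = 1$)
$v{\left(n,M \right)} = 1$ ($v{\left(n,M \right)} = \left(-2\right) \left(-1\right) + 5 \left(- \frac{1}{5}\right) = 2 - 1 = 1$)
$- 89 v{\left(-10,Z{\left(0,D{\left(-3 \right)} \right)} \right)} 65 = \left(-89\right) 1 \cdot 65 = \left(-89\right) 65 = -5785$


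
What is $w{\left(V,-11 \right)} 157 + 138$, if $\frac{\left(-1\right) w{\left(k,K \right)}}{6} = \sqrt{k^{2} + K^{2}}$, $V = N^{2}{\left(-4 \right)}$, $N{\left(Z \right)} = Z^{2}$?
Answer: $138 - 942 \sqrt{65657} \approx -2.4124 \cdot 10^{5}$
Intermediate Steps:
$V = 256$ ($V = \left(\left(-4\right)^{2}\right)^{2} = 16^{2} = 256$)
$w{\left(k,K \right)} = - 6 \sqrt{K^{2} + k^{2}}$ ($w{\left(k,K \right)} = - 6 \sqrt{k^{2} + K^{2}} = - 6 \sqrt{K^{2} + k^{2}}$)
$w{\left(V,-11 \right)} 157 + 138 = - 6 \sqrt{\left(-11\right)^{2} + 256^{2}} \cdot 157 + 138 = - 6 \sqrt{121 + 65536} \cdot 157 + 138 = - 6 \sqrt{65657} \cdot 157 + 138 = - 942 \sqrt{65657} + 138 = 138 - 942 \sqrt{65657}$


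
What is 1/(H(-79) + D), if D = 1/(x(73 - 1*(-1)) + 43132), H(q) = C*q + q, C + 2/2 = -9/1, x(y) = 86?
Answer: 43218/30727999 ≈ 0.0014065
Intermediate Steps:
C = -10 (C = -1 - 9/1 = -1 - 9*1 = -1 - 9 = -10)
H(q) = -9*q (H(q) = -10*q + q = -9*q)
D = 1/43218 (D = 1/(86 + 43132) = 1/43218 ≈ 2.3139e-5)
1/(H(-79) + D) = 1/(-9*(-79) + 1/43218) = 1/(711 + 1/43218) = 1/(30727999/43218) = 43218/30727999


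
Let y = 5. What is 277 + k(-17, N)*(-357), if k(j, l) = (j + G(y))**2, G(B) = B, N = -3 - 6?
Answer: -51131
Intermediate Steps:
N = -9
k(j, l) = (5 + j)**2 (k(j, l) = (j + 5)**2 = (5 + j)**2)
277 + k(-17, N)*(-357) = 277 + (5 - 17)**2*(-357) = 277 + (-12)**2*(-357) = 277 + 144*(-357) = 277 - 51408 = -51131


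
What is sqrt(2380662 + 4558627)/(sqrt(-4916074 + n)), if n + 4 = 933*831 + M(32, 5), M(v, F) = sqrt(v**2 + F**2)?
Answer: -I*sqrt(6939289)/sqrt(4140755 - sqrt(1049)) ≈ -1.2946*I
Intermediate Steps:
M(v, F) = sqrt(F**2 + v**2)
n = 775319 + sqrt(1049) (n = -4 + (933*831 + sqrt(5**2 + 32**2)) = -4 + (775323 + sqrt(25 + 1024)) = -4 + (775323 + sqrt(1049)) = 775319 + sqrt(1049) ≈ 7.7535e+5)
sqrt(2380662 + 4558627)/(sqrt(-4916074 + n)) = sqrt(2380662 + 4558627)/(sqrt(-4916074 + (775319 + sqrt(1049)))) = sqrt(6939289)/(sqrt(-4140755 + sqrt(1049))) = sqrt(6939289)/sqrt(-4140755 + sqrt(1049))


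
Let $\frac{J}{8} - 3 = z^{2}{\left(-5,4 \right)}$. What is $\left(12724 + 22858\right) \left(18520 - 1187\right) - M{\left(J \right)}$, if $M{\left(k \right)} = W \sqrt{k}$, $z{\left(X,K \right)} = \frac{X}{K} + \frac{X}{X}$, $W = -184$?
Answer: $616742806 + 644 \sqrt{2} \approx 6.1674 \cdot 10^{8}$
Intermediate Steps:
$z{\left(X,K \right)} = 1 + \frac{X}{K}$ ($z{\left(X,K \right)} = \frac{X}{K} + 1 = 1 + \frac{X}{K}$)
$J = \frac{49}{2}$ ($J = 24 + 8 \left(\frac{4 - 5}{4}\right)^{2} = 24 + 8 \left(\frac{1}{4} \left(-1\right)\right)^{2} = 24 + 8 \left(- \frac{1}{4}\right)^{2} = 24 + 8 \cdot \frac{1}{16} = 24 + \frac{1}{2} = \frac{49}{2} \approx 24.5$)
$M{\left(k \right)} = - 184 \sqrt{k}$
$\left(12724 + 22858\right) \left(18520 - 1187\right) - M{\left(J \right)} = \left(12724 + 22858\right) \left(18520 - 1187\right) - - 184 \sqrt{\frac{49}{2}} = 35582 \cdot 17333 - - 184 \frac{7 \sqrt{2}}{2} = 616742806 - - 644 \sqrt{2} = 616742806 + 644 \sqrt{2}$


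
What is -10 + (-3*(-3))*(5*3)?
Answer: 125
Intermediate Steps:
-10 + (-3*(-3))*(5*3) = -10 + 9*15 = -10 + 135 = 125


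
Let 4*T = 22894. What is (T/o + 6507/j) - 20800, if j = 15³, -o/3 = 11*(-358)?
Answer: -61425674777/2953500 ≈ -20798.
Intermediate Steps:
T = 11447/2 (T = (¼)*22894 = 11447/2 ≈ 5723.5)
o = 11814 (o = -33*(-358) = -3*(-3938) = 11814)
j = 3375
(T/o + 6507/j) - 20800 = ((11447/2)/11814 + 6507/3375) - 20800 = ((11447/2)*(1/11814) + 6507*(1/3375)) - 20800 = (11447/23628 + 241/125) - 20800 = 7125223/2953500 - 20800 = -61425674777/2953500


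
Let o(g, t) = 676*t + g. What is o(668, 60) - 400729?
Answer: -359501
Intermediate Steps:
o(g, t) = g + 676*t
o(668, 60) - 400729 = (668 + 676*60) - 400729 = (668 + 40560) - 400729 = 41228 - 400729 = -359501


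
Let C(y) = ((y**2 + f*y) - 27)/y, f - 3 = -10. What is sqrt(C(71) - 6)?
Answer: sqrt(290461)/71 ≈ 7.5908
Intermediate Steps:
f = -7 (f = 3 - 10 = -7)
C(y) = (-27 + y**2 - 7*y)/y (C(y) = ((y**2 - 7*y) - 27)/y = (-27 + y**2 - 7*y)/y)
sqrt(C(71) - 6) = sqrt((-7 + 71 - 27/71) - 6) = sqrt(4517/71 - 6) = sqrt(4091/71) = sqrt(290461)/71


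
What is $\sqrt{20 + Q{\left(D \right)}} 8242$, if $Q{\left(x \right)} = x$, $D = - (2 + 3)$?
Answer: $8242 \sqrt{15} \approx 31921.0$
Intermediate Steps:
$D = -5$ ($D = \left(-1\right) 5 = -5$)
$\sqrt{20 + Q{\left(D \right)}} 8242 = \sqrt{20 - 5} \cdot 8242 = \sqrt{15} \cdot 8242 = 8242 \sqrt{15}$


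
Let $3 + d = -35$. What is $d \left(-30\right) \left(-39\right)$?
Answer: $-44460$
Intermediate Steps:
$d = -38$ ($d = -3 - 35 = -38$)
$d \left(-30\right) \left(-39\right) = \left(-38\right) \left(-30\right) \left(-39\right) = 1140 \left(-39\right) = -44460$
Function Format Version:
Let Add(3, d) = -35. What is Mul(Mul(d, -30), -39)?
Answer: -44460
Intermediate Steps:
d = -38 (d = Add(-3, -35) = -38)
Mul(Mul(d, -30), -39) = Mul(Mul(-38, -30), -39) = Mul(1140, -39) = -44460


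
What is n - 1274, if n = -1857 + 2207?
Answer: -924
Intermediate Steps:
n = 350
n - 1274 = 350 - 1274 = -924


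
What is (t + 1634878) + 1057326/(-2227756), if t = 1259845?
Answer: 3224367737131/1113878 ≈ 2.8947e+6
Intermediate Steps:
(t + 1634878) + 1057326/(-2227756) = (1259845 + 1634878) + 1057326/(-2227756) = 2894723 + 1057326*(-1/2227756) = 2894723 - 528663/1113878 = 3224367737131/1113878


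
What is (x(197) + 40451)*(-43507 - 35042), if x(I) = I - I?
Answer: -3177385599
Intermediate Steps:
x(I) = 0
(x(197) + 40451)*(-43507 - 35042) = (0 + 40451)*(-43507 - 35042) = 40451*(-78549) = -3177385599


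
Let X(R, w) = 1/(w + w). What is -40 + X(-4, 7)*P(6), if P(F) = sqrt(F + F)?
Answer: -40 + sqrt(3)/7 ≈ -39.753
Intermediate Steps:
X(R, w) = 1/(2*w)
P(F) = sqrt(2)*sqrt(F) (P(F) = sqrt(2*F) = sqrt(2)*sqrt(F))
-40 + X(-4, 7)*P(6) = -40 + ((1/2)/7)*(sqrt(2)*sqrt(6)) = -40 + ((1/2)*(1/7))*(2*sqrt(3)) = -40 + (2*sqrt(3))/14 = -40 + sqrt(3)/7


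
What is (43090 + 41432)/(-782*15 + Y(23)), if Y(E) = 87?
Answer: -28174/3881 ≈ -7.2595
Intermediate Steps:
(43090 + 41432)/(-782*15 + Y(23)) = (43090 + 41432)/(-782*15 + 87) = 84522/(-11730 + 87) = 84522/(-11643) = 84522*(-1/11643) = -28174/3881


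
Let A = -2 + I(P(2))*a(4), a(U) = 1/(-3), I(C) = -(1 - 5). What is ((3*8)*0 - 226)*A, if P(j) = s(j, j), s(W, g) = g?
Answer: 2260/3 ≈ 753.33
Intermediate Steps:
P(j) = j
I(C) = 4 (I(C) = -1*(-4) = 4)
a(U) = -⅓
A = -10/3 (A = -2 + 4*(-⅓) = -2 - 4/3 = -10/3 ≈ -3.3333)
((3*8)*0 - 226)*A = ((3*8)*0 - 226)*(-10/3) = (24*0 - 226)*(-10/3) = (0 - 226)*(-10/3) = -226*(-10/3) = 2260/3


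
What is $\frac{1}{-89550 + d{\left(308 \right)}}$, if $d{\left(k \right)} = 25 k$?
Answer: $- \frac{1}{81850} \approx -1.2217 \cdot 10^{-5}$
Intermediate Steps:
$\frac{1}{-89550 + d{\left(308 \right)}} = \frac{1}{-89550 + 25 \cdot 308} = \frac{1}{-89550 + 7700} = \frac{1}{-81850} = - \frac{1}{81850}$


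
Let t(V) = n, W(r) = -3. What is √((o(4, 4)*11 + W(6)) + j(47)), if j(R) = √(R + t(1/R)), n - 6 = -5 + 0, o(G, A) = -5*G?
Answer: √(-223 + 4*√3) ≈ 14.699*I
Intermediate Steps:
n = 1 (n = 6 + (-5 + 0) = 6 - 5 = 1)
t(V) = 1
j(R) = √(1 + R) (j(R) = √(R + 1) = √(1 + R))
√((o(4, 4)*11 + W(6)) + j(47)) = √((-5*4*11 - 3) + √(1 + 47)) = √((-20*11 - 3) + √48) = √((-220 - 3) + 4*√3) = √(-223 + 4*√3)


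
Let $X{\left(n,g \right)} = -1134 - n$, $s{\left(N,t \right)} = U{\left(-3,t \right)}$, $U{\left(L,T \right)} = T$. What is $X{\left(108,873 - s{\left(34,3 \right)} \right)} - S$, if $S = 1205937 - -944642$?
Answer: $-2151821$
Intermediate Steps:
$s{\left(N,t \right)} = t$
$S = 2150579$ ($S = 1205937 + 944642 = 2150579$)
$X{\left(108,873 - s{\left(34,3 \right)} \right)} - S = \left(-1134 - 108\right) - 2150579 = -1242 - 2150579 = -2151821$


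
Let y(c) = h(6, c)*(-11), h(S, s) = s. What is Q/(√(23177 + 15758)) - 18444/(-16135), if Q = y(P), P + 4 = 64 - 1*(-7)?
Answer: 18444/16135 - 737*√38935/38935 ≈ -2.5920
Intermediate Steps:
P = 67 (P = -4 + (64 - 1*(-7)) = -4 + (64 + 7) = -4 + 71 = 67)
y(c) = -11*c (y(c) = c*(-11) = -11*c)
Q = -737 (Q = -11*67 = -737)
Q/(√(23177 + 15758)) - 18444/(-16135) = -737/√(23177 + 15758) - 18444/(-16135) = -737*√38935/38935 - 18444*(-1/16135) = -737*√38935/38935 + 18444/16135 = 18444/16135 - 737*√38935/38935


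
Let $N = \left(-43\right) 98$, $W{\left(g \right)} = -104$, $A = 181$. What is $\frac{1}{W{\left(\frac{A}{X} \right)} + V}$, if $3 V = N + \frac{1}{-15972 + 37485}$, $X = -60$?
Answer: $- \frac{64539}{97367837} \approx -0.00066284$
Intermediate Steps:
$N = -4214$
$V = - \frac{90655781}{64539}$ ($V = \frac{-4214 + \frac{1}{-15972 + 37485}}{3} = \frac{-4214 + \frac{1}{21513}}{3} = \frac{1}{3} \left(- \frac{90655781}{21513}\right) = - \frac{90655781}{64539} \approx -1404.7$)
$\frac{1}{W{\left(\frac{A}{X} \right)} + V} = \frac{1}{-104 - \frac{90655781}{64539}} = \frac{1}{- \frac{97367837}{64539}} = - \frac{64539}{97367837}$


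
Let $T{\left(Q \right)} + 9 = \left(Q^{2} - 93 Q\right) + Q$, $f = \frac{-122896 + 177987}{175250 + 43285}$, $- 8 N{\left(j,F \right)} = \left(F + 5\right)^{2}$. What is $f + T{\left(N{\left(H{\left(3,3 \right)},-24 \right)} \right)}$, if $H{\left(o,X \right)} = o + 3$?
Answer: $\frac{86421224759}{13986240} \approx 6179.0$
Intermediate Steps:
$H{\left(o,X \right)} = 3 + o$
$N{\left(j,F \right)} = - \frac{\left(5 + F\right)^{2}}{8}$ ($N{\left(j,F \right)} = - \frac{\left(F + 5\right)^{2}}{8} = - \frac{\left(5 + F\right)^{2}}{8}$)
$f = \frac{55091}{218535} \approx 0.25209$
$T{\left(Q \right)} = -9 + Q^{2} - 92 Q$ ($T{\left(Q \right)} = -9 + \left(\left(Q^{2} - 93 Q\right) + Q\right) = -9 + \left(Q^{2} - 92 Q\right) = -9 + Q^{2} - 92 Q$)
$f + T{\left(N{\left(H{\left(3,3 \right)},-24 \right)} \right)} = \frac{55091}{218535} - \left(9 - \frac{\left(5 - 24\right)^{4}}{64} + 92 \left(- \frac{1}{8}\right) \left(5 - 24\right)^{2}\right) = \frac{55091}{218535} - \left(9 - \frac{130321}{64} + 92 \left(- \frac{1}{8}\right) \left(-19\right)^{2}\right) = \frac{55091}{218535} - \left(9 - \frac{130321}{64} + 92 \left(- \frac{1}{8}\right) 361\right) = \frac{55091}{218535} - \left(- \frac{8285}{2} - \frac{130321}{64}\right) = \frac{55091}{218535} + \left(-9 + \frac{130321}{64} + \frac{8303}{2}\right) = \frac{55091}{218535} + \frac{395441}{64} = \frac{86421224759}{13986240}$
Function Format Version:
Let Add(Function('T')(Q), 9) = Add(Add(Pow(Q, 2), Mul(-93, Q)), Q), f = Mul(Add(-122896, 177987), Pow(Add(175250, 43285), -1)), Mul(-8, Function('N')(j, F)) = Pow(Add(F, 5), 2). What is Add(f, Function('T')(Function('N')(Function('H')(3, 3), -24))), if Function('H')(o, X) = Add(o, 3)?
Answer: Rational(86421224759, 13986240) ≈ 6179.0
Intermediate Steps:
Function('H')(o, X) = Add(3, o)
Function('N')(j, F) = Mul(Rational(-1, 8), Pow(Add(5, F), 2)) (Function('N')(j, F) = Mul(Rational(-1, 8), Pow(Add(F, 5), 2)) = Mul(Rational(-1, 8), Pow(Add(5, F), 2)))
f = Rational(55091, 218535) (f = Mul(55091, Pow(218535, -1)) = Mul(55091, Rational(1, 218535)) = Rational(55091, 218535) ≈ 0.25209)
Function('T')(Q) = Add(-9, Pow(Q, 2), Mul(-92, Q)) (Function('T')(Q) = Add(-9, Add(Add(Pow(Q, 2), Mul(-93, Q)), Q)) = Add(-9, Add(Pow(Q, 2), Mul(-92, Q))) = Add(-9, Pow(Q, 2), Mul(-92, Q)))
Add(f, Function('T')(Function('N')(Function('H')(3, 3), -24))) = Add(Rational(55091, 218535), Add(-9, Pow(Mul(Rational(-1, 8), Pow(Add(5, -24), 2)), 2), Mul(-92, Mul(Rational(-1, 8), Pow(Add(5, -24), 2))))) = Add(Rational(55091, 218535), Add(-9, Pow(Mul(Rational(-1, 8), Pow(-19, 2)), 2), Mul(-92, Mul(Rational(-1, 8), Pow(-19, 2))))) = Add(Rational(55091, 218535), Add(-9, Pow(Mul(Rational(-1, 8), 361), 2), Mul(-92, Mul(Rational(-1, 8), 361)))) = Add(Rational(55091, 218535), Add(-9, Pow(Rational(-361, 8), 2), Mul(-92, Rational(-361, 8)))) = Add(Rational(55091, 218535), Add(-9, Rational(130321, 64), Rational(8303, 2))) = Add(Rational(55091, 218535), Rational(395441, 64)) = Rational(86421224759, 13986240)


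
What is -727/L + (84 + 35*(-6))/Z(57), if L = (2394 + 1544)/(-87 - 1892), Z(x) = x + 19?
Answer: 13605940/37411 ≈ 363.69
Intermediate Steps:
Z(x) = 19 + x
L = -3938/1979 (L = 3938/(-1979) = 3938*(-1/1979) = -3938/1979 ≈ -1.9899)
-727/L + (84 + 35*(-6))/Z(57) = -727/(-3938/1979) + (84 + 35*(-6))/(19 + 57) = -727*(-1979/3938) + (84 - 210)/76 = 1438733/3938 - 126*1/76 = 1438733/3938 - 63/38 = 13605940/37411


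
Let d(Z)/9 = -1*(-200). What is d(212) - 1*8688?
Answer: -6888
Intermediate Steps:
d(Z) = 1800 (d(Z) = 9*(-1*(-200)) = 9*200 = 1800)
d(212) - 1*8688 = 1800 - 1*8688 = 1800 - 8688 = -6888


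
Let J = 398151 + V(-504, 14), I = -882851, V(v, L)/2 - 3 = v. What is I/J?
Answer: -882851/397149 ≈ -2.2230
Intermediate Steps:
V(v, L) = 6 + 2*v
J = 397149 (J = 398151 + (6 + 2*(-504)) = 398151 + (6 - 1008) = 398151 - 1002 = 397149)
I/J = -882851/397149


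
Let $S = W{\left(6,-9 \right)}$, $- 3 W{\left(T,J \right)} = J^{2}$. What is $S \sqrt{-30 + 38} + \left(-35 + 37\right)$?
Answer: $2 - 54 \sqrt{2} \approx -74.368$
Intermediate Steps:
$W{\left(T,J \right)} = - \frac{J^{2}}{3}$
$S = -27$ ($S = - \frac{\left(-9\right)^{2}}{3} = \left(- \frac{1}{3}\right) 81 = -27$)
$S \sqrt{-30 + 38} + \left(-35 + 37\right) = - 27 \sqrt{-30 + 38} + \left(-35 + 37\right) = - 27 \sqrt{8} + 2 = - 27 \cdot 2 \sqrt{2} + 2 = - 54 \sqrt{2} + 2 = 2 - 54 \sqrt{2}$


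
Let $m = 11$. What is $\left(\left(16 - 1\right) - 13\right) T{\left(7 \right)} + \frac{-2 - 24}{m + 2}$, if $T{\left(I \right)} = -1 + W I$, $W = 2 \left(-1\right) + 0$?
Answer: $-32$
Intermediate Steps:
$W = -2$ ($W = -2 + 0 = -2$)
$T{\left(I \right)} = -1 - 2 I$
$\left(\left(16 - 1\right) - 13\right) T{\left(7 \right)} + \frac{-2 - 24}{m + 2} = \left(\left(16 - 1\right) - 13\right) \left(-1 - 14\right) + \frac{-2 - 24}{11 + 2} = \left(15 - 13\right) \left(-1 - 14\right) - \frac{26}{13} = 2 \left(-15\right) - 2 = -30 - 2 = -32$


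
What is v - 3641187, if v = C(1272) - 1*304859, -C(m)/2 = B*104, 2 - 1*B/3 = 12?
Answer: -3939806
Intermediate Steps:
B = -30 (B = 6 - 3*12 = 6 - 36 = -30)
C(m) = 6240 (C(m) = -(-60)*104 = -2*(-3120) = 6240)
v = -298619 (v = 6240 - 1*304859 = 6240 - 304859 = -298619)
v - 3641187 = -298619 - 3641187 = -3939806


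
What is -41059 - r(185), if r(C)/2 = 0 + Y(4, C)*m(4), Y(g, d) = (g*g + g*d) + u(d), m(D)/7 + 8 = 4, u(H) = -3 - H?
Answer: -9251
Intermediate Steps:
m(D) = -28 (m(D) = -56 + 7*4 = -56 + 28 = -28)
Y(g, d) = -3 + g² - d + d*g (Y(g, d) = (g*g + g*d) + (-3 - d) = (g² + d*g) + (-3 - d) = -3 + g² - d + d*g)
r(C) = -728 - 168*C (r(C) = 2*(0 + (-3 + 4² - C + C*4)*(-28)) = 2*(0 + (-3 + 16 - C + 4*C)*(-28)) = 2*(0 + (13 + 3*C)*(-28)) = 2*(0 + (-364 - 84*C)) = 2*(-364 - 84*C) = -728 - 168*C)
-41059 - r(185) = -41059 - (-728 - 168*185) = -41059 - (-728 - 31080) = -41059 - 1*(-31808) = -41059 + 31808 = -9251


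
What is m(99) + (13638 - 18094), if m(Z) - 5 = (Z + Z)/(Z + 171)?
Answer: -66754/15 ≈ -4450.3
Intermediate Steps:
m(Z) = 5 + 2*Z/(171 + Z) (m(Z) = 5 + (Z + Z)/(Z + 171) = 5 + (2*Z)/(171 + Z) = 5 + 2*Z/(171 + Z))
m(99) + (13638 - 18094) = (855 + 7*99)/(171 + 99) + (13638 - 18094) = (855 + 693)/270 - 4456 = (1/270)*1548 - 4456 = 86/15 - 4456 = -66754/15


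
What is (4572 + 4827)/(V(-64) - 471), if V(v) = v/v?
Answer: -9399/470 ≈ -19.998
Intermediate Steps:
V(v) = 1
(4572 + 4827)/(V(-64) - 471) = (4572 + 4827)/(1 - 471) = 9399/(-470) = 9399*(-1/470) = -9399/470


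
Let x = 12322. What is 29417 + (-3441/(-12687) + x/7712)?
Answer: 479734202709/16307024 ≈ 29419.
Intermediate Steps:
29417 + (-3441/(-12687) + x/7712) = 29417 + (-3441/(-12687) + 12322/7712) = 29417 + (-3441*(-1/12687) + 12322*(1/7712)) = 29417 + (1147/4229 + 6161/3856) = 29417 + 30477701/16307024 = 479734202709/16307024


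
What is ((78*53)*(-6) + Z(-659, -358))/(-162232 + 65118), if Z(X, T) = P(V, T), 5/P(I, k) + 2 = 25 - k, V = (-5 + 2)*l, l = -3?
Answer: 9450319/37000434 ≈ 0.25541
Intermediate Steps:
V = 9 (V = (-5 + 2)*(-3) = -3*(-3) = 9)
P(I, k) = 5/(23 - k) (P(I, k) = 5/(-2 + (25 - k)) = 5/(23 - k))
Z(X, T) = -5/(-23 + T)
((78*53)*(-6) + Z(-659, -358))/(-162232 + 65118) = ((78*53)*(-6) - 5/(-23 - 358))/(-162232 + 65118) = (4134*(-6) - 5/(-381))/(-97114) = (-24804 - 5*(-1/381))*(-1/97114) = (-24804 + 5/381)*(-1/97114) = -9450319/381*(-1/97114) = 9450319/37000434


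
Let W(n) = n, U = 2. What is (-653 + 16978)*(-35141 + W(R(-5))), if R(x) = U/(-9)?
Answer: -5163124075/9 ≈ -5.7368e+8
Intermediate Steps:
R(x) = -2/9 (R(x) = 2/(-9) = 2*(-1/9) = -2/9)
(-653 + 16978)*(-35141 + W(R(-5))) = (-653 + 16978)*(-35141 - 2/9) = 16325*(-316271/9) = -5163124075/9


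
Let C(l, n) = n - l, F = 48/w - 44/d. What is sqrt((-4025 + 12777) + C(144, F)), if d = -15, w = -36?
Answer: 2*sqrt(53810)/5 ≈ 92.788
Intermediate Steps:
F = 8/5 (F = 48/(-36) - 44/(-15) = 48*(-1/36) - 44*(-1/15) = -4/3 + 44/15 = 8/5 ≈ 1.6000)
sqrt((-4025 + 12777) + C(144, F)) = sqrt((-4025 + 12777) + (8/5 - 1*144)) = sqrt(8752 + (8/5 - 144)) = sqrt(8752 - 712/5) = sqrt(43048/5) = 2*sqrt(53810)/5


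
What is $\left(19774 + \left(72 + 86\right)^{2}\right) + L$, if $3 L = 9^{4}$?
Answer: $46925$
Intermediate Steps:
$L = 2187$ ($L = \frac{9^{4}}{3} = \frac{1}{3} \cdot 6561 = 2187$)
$\left(19774 + \left(72 + 86\right)^{2}\right) + L = \left(19774 + \left(72 + 86\right)^{2}\right) + 2187 = \left(19774 + 158^{2}\right) + 2187 = \left(19774 + 24964\right) + 2187 = 44738 + 2187 = 46925$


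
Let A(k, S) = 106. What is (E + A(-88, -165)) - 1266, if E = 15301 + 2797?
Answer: 16938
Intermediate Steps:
E = 18098
(E + A(-88, -165)) - 1266 = (18098 + 106) - 1266 = 18204 - 1266 = 16938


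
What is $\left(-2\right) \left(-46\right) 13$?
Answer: $1196$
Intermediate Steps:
$\left(-2\right) \left(-46\right) 13 = 92 \cdot 13 = 1196$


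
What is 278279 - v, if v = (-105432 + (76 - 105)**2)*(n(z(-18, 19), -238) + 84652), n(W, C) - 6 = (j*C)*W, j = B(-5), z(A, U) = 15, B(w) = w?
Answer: 10721692507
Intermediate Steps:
j = -5
n(W, C) = 6 - 5*C*W (n(W, C) = 6 + (-5*C)*W = 6 - 5*C*W)
v = -10721414228 (v = (-105432 + (76 - 105)**2)*((6 - 5*(-238)*15) + 84652) = (-105432 + (-29)**2)*((6 + 17850) + 84652) = (-105432 + 841)*(17856 + 84652) = -104591*102508 = -10721414228)
278279 - v = 278279 - 1*(-10721414228) = 278279 + 10721414228 = 10721692507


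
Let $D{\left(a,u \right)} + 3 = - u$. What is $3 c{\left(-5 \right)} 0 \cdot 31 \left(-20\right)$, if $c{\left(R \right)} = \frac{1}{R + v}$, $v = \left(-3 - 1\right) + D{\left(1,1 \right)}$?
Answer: $0$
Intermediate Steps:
$D{\left(a,u \right)} = -3 - u$
$v = -8$ ($v = \left(-3 - 1\right) - 4 = -4 - 4 = -8$)
$c{\left(R \right)} = \frac{1}{-8 + R}$ ($c{\left(R \right)} = \frac{1}{R - 8} = \frac{1}{-8 + R}$)
$3 c{\left(-5 \right)} 0 \cdot 31 \left(-20\right) = \frac{3}{-8 - 5} \cdot 0 \cdot 31 \left(-20\right) = \frac{3}{-13} \cdot 0 \cdot 31 \left(-20\right) = 3 \left(- \frac{1}{13}\right) 0 \cdot 31 \left(-20\right) = \left(- \frac{3}{13}\right) 0 \cdot 31 \left(-20\right) = 0 \cdot 31 \left(-20\right) = 0 \left(-20\right) = 0$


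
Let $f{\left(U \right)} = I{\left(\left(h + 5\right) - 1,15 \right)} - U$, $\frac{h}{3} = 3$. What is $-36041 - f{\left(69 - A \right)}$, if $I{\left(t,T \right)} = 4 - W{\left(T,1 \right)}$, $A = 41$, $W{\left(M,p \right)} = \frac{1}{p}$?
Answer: $-36016$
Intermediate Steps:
$h = 9$ ($h = 3 \cdot 3 = 9$)
$I{\left(t,T \right)} = 3$ ($I{\left(t,T \right)} = 4 - 1^{-1} = 4 - 1 = 3$)
$f{\left(U \right)} = 3 - U$
$-36041 - f{\left(69 - A \right)} = -36041 - \left(3 - \left(69 - 41\right)\right) = -36041 - \left(3 - 28\right) = -36041 - -25 = -36041 + 25 = -36016$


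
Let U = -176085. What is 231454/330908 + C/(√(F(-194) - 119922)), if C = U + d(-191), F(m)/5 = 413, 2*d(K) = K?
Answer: 115727/165454 + 352361*I*√117857/235714 ≈ 0.69945 + 513.19*I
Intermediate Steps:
d(K) = K/2
F(m) = 2065 (F(m) = 5*413 = 2065)
C = -352361/2 (C = -176085 + (½)*(-191) = -176085 - 191/2 = -352361/2 ≈ -1.7618e+5)
231454/330908 + C/(√(F(-194) - 119922)) = 231454/330908 - 352361/(2*√(2065 - 119922)) = 231454*(1/330908) - 352361*(-I*√117857/117857)/2 = 115727/165454 - 352361*(-I*√117857/117857)/2 = 115727/165454 - (-352361)*I*√117857/235714 = 115727/165454 + 352361*I*√117857/235714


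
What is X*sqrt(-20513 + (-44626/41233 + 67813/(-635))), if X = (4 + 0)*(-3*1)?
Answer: -12*I*sqrt(14136581325124073570)/26182955 ≈ -1723.2*I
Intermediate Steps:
X = -12 (X = 4*(-3) = -12)
X*sqrt(-20513 + (-44626/41233 + 67813/(-635))) = -12*sqrt(-20513 + (-44626/41233 + 67813/(-635))) = -12*sqrt(-20513 + (-44626*1/41233 + 67813*(-1/635))) = -12*sqrt(-20513 + (-44626/41233 - 67813/635)) = -12*sqrt(-20513 - 2824470939/26182955) = -12*I*sqrt(14136581325124073570)/26182955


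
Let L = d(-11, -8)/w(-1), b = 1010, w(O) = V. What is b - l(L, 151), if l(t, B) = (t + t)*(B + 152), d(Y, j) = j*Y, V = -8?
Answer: 7676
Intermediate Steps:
w(O) = -8
d(Y, j) = Y*j
L = -11 (L = -11*(-8)/(-8) = 88*(-1/8) = -11)
l(t, B) = 2*t*(152 + B) (l(t, B) = (2*t)*(152 + B) = 2*t*(152 + B))
b - l(L, 151) = 1010 - 2*(-11)*(152 + 151) = 1010 - 2*(-11)*303 = 1010 - 1*(-6666) = 1010 + 6666 = 7676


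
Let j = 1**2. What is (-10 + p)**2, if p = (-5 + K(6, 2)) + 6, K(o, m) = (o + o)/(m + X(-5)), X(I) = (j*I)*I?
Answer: 5929/81 ≈ 73.198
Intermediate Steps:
j = 1
X(I) = I**2 (X(I) = (1*I)*I = I*I = I**2)
K(o, m) = 2*o/(25 + m) (K(o, m) = (o + o)/(m + (-5)**2) = (2*o)/(m + 25) = (2*o)/(25 + m) = 2*o/(25 + m))
p = 13/9 (p = (-5 + 2*6/(25 + 2)) + 6 = (-5 + 2*6/27) + 6 = (-5 + 2*6*(1/27)) + 6 = (-5 + 4/9) + 6 = -41/9 + 6 = 13/9 ≈ 1.4444)
(-10 + p)**2 = (-10 + 13/9)**2 = (-77/9)**2 = 5929/81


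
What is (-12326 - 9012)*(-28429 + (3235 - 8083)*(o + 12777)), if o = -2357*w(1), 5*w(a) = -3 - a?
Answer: 7587015435322/5 ≈ 1.5174e+12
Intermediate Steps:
w(a) = -⅗ - a/5 (w(a) = (-3 - a)/5 = -⅗ - a/5)
o = 9428/5 (o = -2357*(-⅗ - ⅕*1) = -2357*(-⅗ - ⅕) = -2357*(-⅘) = 9428/5 ≈ 1885.6)
(-12326 - 9012)*(-28429 + (3235 - 8083)*(o + 12777)) = (-12326 - 9012)*(-28429 + (3235 - 8083)*(9428/5 + 12777)) = -21338*(-28429 - 4848*73313/5) = -21338*(-28429 - 355421424/5) = -21338*(-355563569/5) = 7587015435322/5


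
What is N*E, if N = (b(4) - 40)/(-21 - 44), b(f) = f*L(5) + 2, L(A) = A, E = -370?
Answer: -1332/13 ≈ -102.46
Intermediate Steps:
b(f) = 2 + 5*f (b(f) = f*5 + 2 = 5*f + 2 = 2 + 5*f)
N = 18/65 (N = ((2 + 5*4) - 40)/(-21 - 44) = ((2 + 20) - 40)/(-65) = (22 - 40)*(-1/65) = -18*(-1/65) = 18/65 ≈ 0.27692)
N*E = (18/65)*(-370) = -1332/13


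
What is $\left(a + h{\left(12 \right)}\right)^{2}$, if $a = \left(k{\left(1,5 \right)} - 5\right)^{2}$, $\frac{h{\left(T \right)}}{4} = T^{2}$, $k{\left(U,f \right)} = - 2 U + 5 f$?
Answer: $810000$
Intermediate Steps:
$h{\left(T \right)} = 4 T^{2}$
$a = 324$ ($a = \left(\left(\left(-2\right) 1 + 5 \cdot 5\right) - 5\right)^{2} = \left(\left(-2 + 25\right) - 5\right)^{2} = \left(23 - 5\right)^{2} = 18^{2} = 324$)
$\left(a + h{\left(12 \right)}\right)^{2} = \left(324 + 4 \cdot 12^{2}\right)^{2} = \left(324 + 4 \cdot 144\right)^{2} = \left(324 + 576\right)^{2} = 900^{2} = 810000$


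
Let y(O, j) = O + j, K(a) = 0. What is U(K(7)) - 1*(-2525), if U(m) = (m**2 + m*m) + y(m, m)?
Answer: 2525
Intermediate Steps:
U(m) = 2*m + 2*m**2 (U(m) = (m**2 + m*m) + (m + m) = (m**2 + m**2) + 2*m = 2*m**2 + 2*m = 2*m + 2*m**2)
U(K(7)) - 1*(-2525) = 2*0*(1 + 0) - 1*(-2525) = 2*0*1 + 2525 = 0 + 2525 = 2525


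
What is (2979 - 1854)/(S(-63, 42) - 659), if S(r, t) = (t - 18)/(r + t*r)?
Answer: -203175/119017 ≈ -1.7071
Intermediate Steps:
S(r, t) = (-18 + t)/(r + r*t)
(2979 - 1854)/(S(-63, 42) - 659) = (2979 - 1854)/((-18 + 42)/((-63)*(1 + 42)) - 659) = 1125/(-1/63*24/43 - 659) = 1125/(-1/63*1/43*24 - 659) = 1125/(-8/903 - 659) = 1125/(-595085/903) = 1125*(-903/595085) = -203175/119017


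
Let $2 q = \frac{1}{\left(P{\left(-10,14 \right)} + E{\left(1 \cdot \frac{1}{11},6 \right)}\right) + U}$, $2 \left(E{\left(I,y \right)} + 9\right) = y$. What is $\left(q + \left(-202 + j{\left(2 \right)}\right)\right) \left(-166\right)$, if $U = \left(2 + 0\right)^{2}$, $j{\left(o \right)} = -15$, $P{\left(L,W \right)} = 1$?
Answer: $36105$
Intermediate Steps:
$E{\left(I,y \right)} = -9 + \frac{y}{2}$
$U = 4$ ($U = 2^{2} = 4$)
$q = - \frac{1}{2}$ ($q = \frac{1}{2 \left(\left(1 + \left(-9 + \frac{1}{2} \cdot 6\right)\right) + 4\right)} = \frac{1}{2 \left(\left(1 + \left(-9 + 3\right)\right) + 4\right)} = \frac{1}{2 \left(\left(1 - 6\right) + 4\right)} = \frac{1}{2 \left(-5 + 4\right)} = \frac{1}{2 \left(-1\right)} = \frac{1}{2} \left(-1\right) = - \frac{1}{2} \approx -0.5$)
$\left(q + \left(-202 + j{\left(2 \right)}\right)\right) \left(-166\right) = \left(- \frac{1}{2} - 217\right) \left(-166\right) = \left(- \frac{435}{2}\right) \left(-166\right) = 36105$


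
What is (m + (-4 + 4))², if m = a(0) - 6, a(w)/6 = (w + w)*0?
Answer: 36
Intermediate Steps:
a(w) = 0 (a(w) = 6*((w + w)*0) = 6*((2*w)*0) = 6*0 = 0)
m = -6 (m = 0 - 6 = -6)
(m + (-4 + 4))² = (-6 + (-4 + 4))² = (-6 + 0)² = (-6)² = 36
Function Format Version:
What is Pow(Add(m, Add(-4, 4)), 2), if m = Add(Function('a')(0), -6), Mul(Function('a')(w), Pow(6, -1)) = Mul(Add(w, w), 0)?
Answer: 36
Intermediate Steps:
Function('a')(w) = 0 (Function('a')(w) = Mul(6, Mul(Add(w, w), 0)) = Mul(6, Mul(Mul(2, w), 0)) = Mul(6, 0) = 0)
m = -6 (m = Add(0, -6) = -6)
Pow(Add(m, Add(-4, 4)), 2) = Pow(Add(-6, Add(-4, 4)), 2) = Pow(Add(-6, 0), 2) = Pow(-6, 2) = 36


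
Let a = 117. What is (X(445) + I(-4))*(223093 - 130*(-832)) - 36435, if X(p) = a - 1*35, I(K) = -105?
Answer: -7655254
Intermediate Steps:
X(p) = 82 (X(p) = 117 - 1*35 = 117 - 35 = 82)
(X(445) + I(-4))*(223093 - 130*(-832)) - 36435 = (82 - 105)*(223093 - 130*(-832)) - 36435 = -23*(223093 + 108160) - 36435 = -23*331253 - 36435 = -7618819 - 36435 = -7655254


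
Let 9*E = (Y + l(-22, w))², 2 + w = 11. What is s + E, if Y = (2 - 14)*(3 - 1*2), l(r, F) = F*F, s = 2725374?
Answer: 2725903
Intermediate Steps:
w = 9 (w = -2 + 11 = 9)
l(r, F) = F²
Y = -12 (Y = -12*(3 - 2) = -12*1 = -12)
E = 529 (E = (-12 + 9²)²/9 = (-12 + 81)²/9 = (⅑)*69² = (⅑)*4761 = 529)
s + E = 2725374 + 529 = 2725903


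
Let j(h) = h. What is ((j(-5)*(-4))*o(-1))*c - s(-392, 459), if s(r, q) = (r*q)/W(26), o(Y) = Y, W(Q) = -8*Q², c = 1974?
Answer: -26710971/676 ≈ -39513.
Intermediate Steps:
s(r, q) = -q*r/5408 (s(r, q) = (r*q)/((-8*26²)) = (q*r)/((-8*676)) = (q*r)/(-5408) = (q*r)*(-1/5408) = -q*r/5408)
((j(-5)*(-4))*o(-1))*c - s(-392, 459) = (-5*(-4)*(-1))*1974 - (-1)*459*(-392)/5408 = (20*(-1))*1974 - 1*22491/676 = -20*1974 - 22491/676 = -39480 - 22491/676 = -26710971/676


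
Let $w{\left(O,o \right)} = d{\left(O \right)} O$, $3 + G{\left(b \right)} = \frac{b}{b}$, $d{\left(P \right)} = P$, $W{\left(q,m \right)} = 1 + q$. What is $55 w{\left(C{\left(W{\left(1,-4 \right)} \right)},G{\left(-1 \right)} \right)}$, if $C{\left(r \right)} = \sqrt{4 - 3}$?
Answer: $55$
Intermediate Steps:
$G{\left(b \right)} = -2$ ($G{\left(b \right)} = -3 + \frac{b}{b} = -3 + 1 = -2$)
$C{\left(r \right)} = 1$ ($C{\left(r \right)} = \sqrt{1} = 1$)
$w{\left(O,o \right)} = O^{2}$ ($w{\left(O,o \right)} = O O = O^{2}$)
$55 w{\left(C{\left(W{\left(1,-4 \right)} \right)},G{\left(-1 \right)} \right)} = 55 \cdot 1^{2} = 55 \cdot 1 = 55$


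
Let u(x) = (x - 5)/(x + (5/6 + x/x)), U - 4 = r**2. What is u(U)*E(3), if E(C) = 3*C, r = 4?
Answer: 810/131 ≈ 6.1832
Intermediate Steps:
U = 20 (U = 4 + 4**2 = 4 + 16 = 20)
u(x) = (-5 + x)/(11/6 + x) (u(x) = (-5 + x)/(x + (5*(1/6) + 1)) = (-5 + x)/(x + (5/6 + 1)) = (-5 + x)/(x + 11/6) = (-5 + x)/(11/6 + x))
u(U)*E(3) = (6*(-5 + 20)/(11 + 6*20))*(3*3) = (6*15/(11 + 120))*9 = (6*15/131)*9 = (6*(1/131)*15)*9 = (90/131)*9 = 810/131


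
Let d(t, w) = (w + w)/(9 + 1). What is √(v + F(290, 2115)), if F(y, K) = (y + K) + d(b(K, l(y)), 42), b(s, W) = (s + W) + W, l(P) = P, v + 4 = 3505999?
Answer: √87710210/5 ≈ 1873.1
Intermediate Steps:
v = 3505995 (v = -4 + 3505999 = 3505995)
b(s, W) = s + 2*W (b(s, W) = (W + s) + W = s + 2*W)
d(t, w) = w/5 (d(t, w) = (2*w)/10 = (2*w)*(⅒) = w/5)
F(y, K) = 42/5 + K + y (F(y, K) = (y + K) + (⅕)*42 = (K + y) + 42/5 = 42/5 + K + y)
√(v + F(290, 2115)) = √(3505995 + (42/5 + 2115 + 290)) = √(3505995 + 12067/5) = √(17542042/5) = √87710210/5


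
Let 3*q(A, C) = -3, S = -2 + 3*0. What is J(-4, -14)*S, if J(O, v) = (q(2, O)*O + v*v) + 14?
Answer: -428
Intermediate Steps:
S = -2 (S = -2 + 0 = -2)
q(A, C) = -1 (q(A, C) = (1/3)*(-3) = -1)
J(O, v) = 14 + v**2 - O (J(O, v) = (-O + v*v) + 14 = (-O + v**2) + 14 = (v**2 - O) + 14 = 14 + v**2 - O)
J(-4, -14)*S = (14 + (-14)**2 - 1*(-4))*(-2) = (14 + 196 + 4)*(-2) = 214*(-2) = -428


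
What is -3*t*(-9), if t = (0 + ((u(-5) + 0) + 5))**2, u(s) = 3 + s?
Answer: 243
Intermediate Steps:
t = 9 (t = (0 + (((3 - 5) + 0) + 5))**2 = (0 + ((-2 + 0) + 5))**2 = (0 + (-2 + 5))**2 = (0 + 3)**2 = 3**2 = 9)
-3*t*(-9) = -3*9*(-9) = -27*(-9) = 243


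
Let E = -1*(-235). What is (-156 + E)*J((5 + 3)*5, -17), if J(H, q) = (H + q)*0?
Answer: 0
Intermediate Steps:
J(H, q) = 0
E = 235
(-156 + E)*J((5 + 3)*5, -17) = (-156 + 235)*0 = 79*0 = 0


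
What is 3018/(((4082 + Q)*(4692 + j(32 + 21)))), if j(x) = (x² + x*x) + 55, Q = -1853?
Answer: 1006/7701195 ≈ 0.00013063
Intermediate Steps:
j(x) = 55 + 2*x² (j(x) = (x² + x²) + 55 = 2*x² + 55 = 55 + 2*x²)
3018/(((4082 + Q)*(4692 + j(32 + 21)))) = 3018/(((4082 - 1853)*(4692 + (55 + 2*(32 + 21)²)))) = 3018/((2229*(4692 + (55 + 2*53²)))) = 3018/((2229*(4692 + (55 + 2*2809)))) = 3018/((2229*(4692 + (55 + 5618)))) = 3018/((2229*(4692 + 5673))) = 3018/((2229*10365)) = 3018/23103585 = 3018*(1/23103585) = 1006/7701195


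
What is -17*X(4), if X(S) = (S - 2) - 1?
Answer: -17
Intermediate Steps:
X(S) = -3 + S (X(S) = (-2 + S) - 1 = -3 + S)
-17*X(4) = -17*(-3 + 4) = -17*1 = -17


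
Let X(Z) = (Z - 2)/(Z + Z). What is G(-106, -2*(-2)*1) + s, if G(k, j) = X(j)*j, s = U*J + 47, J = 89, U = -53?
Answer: -4669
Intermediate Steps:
s = -4670 (s = -53*89 + 47 = -4717 + 47 = -4670)
X(Z) = (-2 + Z)/(2*Z) (X(Z) = (-2 + Z)/((2*Z)) = (-2 + Z)*(1/(2*Z)) = (-2 + Z)/(2*Z))
G(k, j) = -1 + j/2 (G(k, j) = ((-2 + j)/(2*j))*j = -1 + j/2)
G(-106, -2*(-2)*1) + s = (-1 + (-2*(-2)*1)/2) - 4670 = (-1 + (4*1)/2) - 4670 = (-1 + (½)*4) - 4670 = (-1 + 2) - 4670 = 1 - 4670 = -4669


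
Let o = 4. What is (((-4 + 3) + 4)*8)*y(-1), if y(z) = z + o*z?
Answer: -120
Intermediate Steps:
y(z) = 5*z (y(z) = z + 4*z = 5*z)
(((-4 + 3) + 4)*8)*y(-1) = (((-4 + 3) + 4)*8)*(5*(-1)) = ((-1 + 4)*8)*(-5) = (3*8)*(-5) = 24*(-5) = -120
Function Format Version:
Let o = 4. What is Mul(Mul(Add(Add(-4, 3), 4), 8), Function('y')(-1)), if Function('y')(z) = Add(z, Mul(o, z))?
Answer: -120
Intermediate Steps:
Function('y')(z) = Mul(5, z) (Function('y')(z) = Add(z, Mul(4, z)) = Mul(5, z))
Mul(Mul(Add(Add(-4, 3), 4), 8), Function('y')(-1)) = Mul(Mul(Add(Add(-4, 3), 4), 8), Mul(5, -1)) = Mul(Mul(Add(-1, 4), 8), -5) = Mul(Mul(3, 8), -5) = Mul(24, -5) = -120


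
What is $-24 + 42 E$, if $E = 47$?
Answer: $1950$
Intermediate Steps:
$-24 + 42 E = -24 + 42 \cdot 47 = -24 + 1974 = 1950$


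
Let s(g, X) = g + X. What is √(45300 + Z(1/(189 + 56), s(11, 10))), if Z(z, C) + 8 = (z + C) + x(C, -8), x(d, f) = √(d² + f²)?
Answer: √(55508430 + 1225*√505)/35 ≈ 212.92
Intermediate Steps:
s(g, X) = X + g
Z(z, C) = -8 + C + z + √(64 + C²) (Z(z, C) = -8 + ((z + C) + √(C² + (-8)²)) = -8 + ((C + z) + √(C² + 64)) = -8 + ((C + z) + √(64 + C²)) = -8 + (C + z + √(64 + C²)) = -8 + C + z + √(64 + C²))
√(45300 + Z(1/(189 + 56), s(11, 10))) = √(45300 + (-8 + (10 + 11) + 1/(189 + 56) + √(64 + (10 + 11)²))) = √(45300 + (-8 + 21 + 1/245 + √(64 + 21²))) = √(45300 + (-8 + 21 + 1/245 + √(64 + 441))) = √(45300 + (-8 + 21 + 1/245 + √505)) = √(45300 + (3186/245 + √505)) = √(11101686/245 + √505)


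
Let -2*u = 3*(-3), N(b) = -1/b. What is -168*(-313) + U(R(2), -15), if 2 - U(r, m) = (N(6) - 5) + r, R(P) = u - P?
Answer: 157766/3 ≈ 52589.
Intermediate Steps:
u = 9/2 (u = -3*(-3)/2 = -½*(-9) = 9/2 ≈ 4.5000)
R(P) = 9/2 - P
U(r, m) = 43/6 - r (U(r, m) = 2 - ((-1/6 - 5) + r) = 2 - ((-1*⅙ - 5) + r) = 2 - ((-⅙ - 5) + r) = 2 - (-31/6 + r) = 2 + (31/6 - r) = 43/6 - r)
-168*(-313) + U(R(2), -15) = -168*(-313) + (43/6 - (9/2 - 1*2)) = 52584 + (43/6 - (9/2 - 2)) = 52584 + (43/6 - 1*5/2) = 52584 + (43/6 - 5/2) = 52584 + 14/3 = 157766/3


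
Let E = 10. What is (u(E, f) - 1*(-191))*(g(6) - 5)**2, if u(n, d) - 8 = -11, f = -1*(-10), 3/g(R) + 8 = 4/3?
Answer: 558407/100 ≈ 5584.1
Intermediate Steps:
g(R) = -9/20 (g(R) = 3/(-8 + 4/3) = 3/(-20/3) = 3*(-3/20) = -9/20)
f = 10
u(n, d) = -3 (u(n, d) = 8 - 11 = -3)
(u(E, f) - 1*(-191))*(g(6) - 5)**2 = (-3 - 1*(-191))*(-9/20 - 5)**2 = (-3 + 191)*(-109/20)**2 = 188*(11881/400) = 558407/100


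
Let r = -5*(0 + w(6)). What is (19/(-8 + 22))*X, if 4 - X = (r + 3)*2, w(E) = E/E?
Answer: 76/7 ≈ 10.857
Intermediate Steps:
w(E) = 1
r = -5 (r = -5*(0 + 1) = -5*1 = -5)
X = 8 (X = 4 - (-5 + 3)*2 = 4 - (-2)*2 = 4 - 1*(-4) = 4 + 4 = 8)
(19/(-8 + 22))*X = (19/(-8 + 22))*8 = (19/14)*8 = 76/7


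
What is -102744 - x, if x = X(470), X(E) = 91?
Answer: -102835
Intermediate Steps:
x = 91
-102744 - x = -102744 - 1*91 = -102744 - 91 = -102835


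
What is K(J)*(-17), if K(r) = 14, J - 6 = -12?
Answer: -238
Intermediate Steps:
J = -6 (J = 6 - 12 = -6)
K(J)*(-17) = 14*(-17) = -238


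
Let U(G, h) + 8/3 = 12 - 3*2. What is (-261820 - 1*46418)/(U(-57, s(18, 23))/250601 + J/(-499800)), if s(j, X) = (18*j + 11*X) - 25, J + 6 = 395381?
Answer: 514759020917232/1321062725 ≈ 3.8966e+5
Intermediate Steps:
J = 395375 (J = -6 + 395381 = 395375)
s(j, X) = -25 + 11*X + 18*j (s(j, X) = (11*X + 18*j) - 25 = -25 + 11*X + 18*j)
U(G, h) = 10/3 (U(G, h) = -8/3 + (12 - 3*2) = -8/3 + (12 - 6) = -8/3 + 6 = 10/3)
(-261820 - 1*46418)/(U(-57, s(18, 23))/250601 + J/(-499800)) = (-261820 - 1*46418)/((10/3)/250601 + 395375/(-499800)) = (-261820 - 46418)/((10/3)*(1/250601) + 395375*(-1/499800)) = -308238/(10/751803 - 15815/19992) = -308238/(-1321062725/1670005064) = -308238*(-1670005064/1321062725) = 514759020917232/1321062725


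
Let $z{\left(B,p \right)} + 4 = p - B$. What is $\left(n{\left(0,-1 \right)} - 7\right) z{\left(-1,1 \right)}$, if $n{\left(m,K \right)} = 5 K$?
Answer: $24$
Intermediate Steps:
$z{\left(B,p \right)} = -4 + p - B$ ($z{\left(B,p \right)} = -4 - \left(B - p\right) = -4 + p - B$)
$\left(n{\left(0,-1 \right)} - 7\right) z{\left(-1,1 \right)} = \left(5 \left(-1\right) - 7\right) \left(-4 + 1 - -1\right) = \left(-5 - 7\right) \left(-4 + 1 + 1\right) = \left(-12\right) \left(-2\right) = 24$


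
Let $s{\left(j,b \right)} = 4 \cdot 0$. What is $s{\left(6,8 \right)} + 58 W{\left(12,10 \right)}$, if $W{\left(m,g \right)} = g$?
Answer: $580$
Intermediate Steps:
$s{\left(j,b \right)} = 0$
$s{\left(6,8 \right)} + 58 W{\left(12,10 \right)} = 0 + 58 \cdot 10 = 0 + 580 = 580$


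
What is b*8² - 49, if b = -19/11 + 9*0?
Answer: -1755/11 ≈ -159.55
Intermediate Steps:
b = -19/11 (b = -19*1/11 + 0 = -19/11 + 0 = -19/11 ≈ -1.7273)
b*8² - 49 = -19/11*8² - 49 = -19/11*64 - 49 = -1216/11 - 49 = -1755/11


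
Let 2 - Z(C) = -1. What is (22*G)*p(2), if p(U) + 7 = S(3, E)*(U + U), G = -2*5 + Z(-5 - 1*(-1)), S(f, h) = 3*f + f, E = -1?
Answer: -6314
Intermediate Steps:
Z(C) = 3 (Z(C) = 2 - 1*(-1) = 2 + 1 = 3)
S(f, h) = 4*f
G = -7 (G = -2*5 + 3 = -10 + 3 = -7)
p(U) = -7 + 24*U (p(U) = -7 + (4*3)*(U + U) = -7 + 12*(2*U) = -7 + 24*U)
(22*G)*p(2) = (22*(-7))*(-7 + 24*2) = -154*(-7 + 48) = -154*41 = -6314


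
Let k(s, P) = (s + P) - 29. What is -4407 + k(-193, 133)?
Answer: -4496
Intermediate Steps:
k(s, P) = -29 + P + s (k(s, P) = (P + s) - 29 = -29 + P + s)
-4407 + k(-193, 133) = -4407 + (-29 + 133 - 193) = -4407 - 89 = -4496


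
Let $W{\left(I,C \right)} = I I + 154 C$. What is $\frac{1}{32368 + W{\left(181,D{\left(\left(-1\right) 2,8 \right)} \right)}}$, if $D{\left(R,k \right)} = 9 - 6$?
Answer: $\frac{1}{65591} \approx 1.5246 \cdot 10^{-5}$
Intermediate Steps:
$D{\left(R,k \right)} = 3$
$W{\left(I,C \right)} = I^{2} + 154 C$
$\frac{1}{32368 + W{\left(181,D{\left(\left(-1\right) 2,8 \right)} \right)}} = \frac{1}{32368 + \left(181^{2} + 154 \cdot 3\right)} = \frac{1}{32368 + \left(32761 + 462\right)} = \frac{1}{32368 + 33223} = \frac{1}{65591}$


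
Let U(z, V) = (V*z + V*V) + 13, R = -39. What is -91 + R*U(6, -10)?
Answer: -2158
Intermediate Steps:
U(z, V) = 13 + V**2 + V*z (U(z, V) = (V*z + V**2) + 13 = (V**2 + V*z) + 13 = 13 + V**2 + V*z)
-91 + R*U(6, -10) = -91 - 39*(13 + (-10)**2 - 10*6) = -91 - 39*(13 + 100 - 60) = -91 - 39*53 = -91 - 2067 = -2158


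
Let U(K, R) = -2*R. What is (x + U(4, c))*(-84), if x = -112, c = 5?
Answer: 10248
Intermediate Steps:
(x + U(4, c))*(-84) = (-112 - 2*5)*(-84) = (-112 - 10)*(-84) = -122*(-84) = 10248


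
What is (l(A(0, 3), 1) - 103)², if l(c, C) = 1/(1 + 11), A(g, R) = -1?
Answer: 1525225/144 ≈ 10592.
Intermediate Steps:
l(c, C) = 1/12
(l(A(0, 3), 1) - 103)² = (1/12 - 103)² = (-1235/12)² = 1525225/144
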